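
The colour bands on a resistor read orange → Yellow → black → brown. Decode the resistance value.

34 Ω

Orange → 3 (first significant figure)
Yellow → 4 (second significant figure)
Black → ×1 multiplier
34 × 1 = 34 Ω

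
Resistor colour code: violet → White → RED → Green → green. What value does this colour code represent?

79200000 Ω

Violet → 7 (first significant figure)
White → 9 (second significant figure)
Red → 2 (third significant figure)
Green → ×10^5 multiplier
792 × 100000 = 79200000 Ω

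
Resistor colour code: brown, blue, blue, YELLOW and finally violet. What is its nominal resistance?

Brown → 1 (first significant figure)
Blue → 6 (second significant figure)
Blue → 6 (third significant figure)
Yellow → ×10^4 multiplier
166 × 10000 = 1660000 Ω

1660000 Ω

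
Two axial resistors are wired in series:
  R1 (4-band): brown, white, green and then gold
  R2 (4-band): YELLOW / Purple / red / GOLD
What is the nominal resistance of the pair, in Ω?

1904700 Ω

R1: brown, white → 19; green ×10^5 → 1900000 Ω.
R2: yellow, violet → 47; red ×10^2 → 4700 Ω.
Series: 1900000 + 4700 = 1904700 Ω.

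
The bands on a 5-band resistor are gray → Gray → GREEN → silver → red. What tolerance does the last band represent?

±2%

The last band, red, is the tolerance band.
Red corresponds to ±2%.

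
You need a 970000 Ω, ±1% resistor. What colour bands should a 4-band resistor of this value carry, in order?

970000 Ω = 97 × 10^4.
9 → white
7 → violet
Multiplier 10^4 → yellow.
±1% tolerance → brown.

white, violet, yellow, brown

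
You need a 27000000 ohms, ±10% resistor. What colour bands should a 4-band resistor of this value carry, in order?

red, violet, blue, silver

27000000 Ω = 27 × 10^6.
2 → red
7 → violet
Multiplier 10^6 → blue.
±10% tolerance → silver.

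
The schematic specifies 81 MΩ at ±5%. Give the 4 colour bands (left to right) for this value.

grey, brown, blue, gold

81000000 Ω = 81 × 10^6.
8 → grey
1 → brown
Multiplier 10^6 → blue.
±5% tolerance → gold.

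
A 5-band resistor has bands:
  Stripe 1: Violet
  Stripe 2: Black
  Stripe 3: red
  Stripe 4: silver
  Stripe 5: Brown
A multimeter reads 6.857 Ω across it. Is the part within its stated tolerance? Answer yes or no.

no

Violet → 7 (first significant figure)
Black → 0 (second significant figure)
Red → 2 (third significant figure)
Silver → ×0.01 multiplier
Brown → ±1% tolerance
702 × 0.01 = 7.02 Ω
Allowed range: 6.9498 Ω to 7.0902 Ω.
6.857 Ω lies outside that range.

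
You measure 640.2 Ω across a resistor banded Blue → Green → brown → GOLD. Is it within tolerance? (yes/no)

yes

Blue → 6 (first significant figure)
Green → 5 (second significant figure)
Brown → ×10 multiplier
Gold → ±5% tolerance
65 × 10 = 650 Ω
Allowed range: 617.5 Ω to 682.5 Ω.
640.2 Ω lies inside that range.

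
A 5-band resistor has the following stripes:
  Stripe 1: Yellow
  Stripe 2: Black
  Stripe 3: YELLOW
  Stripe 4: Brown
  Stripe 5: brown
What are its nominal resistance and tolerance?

Yellow → 4 (first significant figure)
Black → 0 (second significant figure)
Yellow → 4 (third significant figure)
Brown → ×10 multiplier
Brown → ±1% tolerance
404 × 10 = 4040 Ω

4040 Ω ±1%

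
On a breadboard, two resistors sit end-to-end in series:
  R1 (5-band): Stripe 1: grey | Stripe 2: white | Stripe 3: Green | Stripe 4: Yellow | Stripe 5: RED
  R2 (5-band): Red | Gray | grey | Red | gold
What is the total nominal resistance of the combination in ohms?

R1: grey, white, green → 895; yellow ×10^4 → 8950000 Ω.
R2: red, grey, grey → 288; red ×10^2 → 28800 Ω.
Series: 8950000 + 28800 = 8978800 Ω.

8978800 Ω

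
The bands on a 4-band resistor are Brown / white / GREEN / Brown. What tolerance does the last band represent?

The last band, brown, is the tolerance band.
Brown corresponds to ±1%.

±1%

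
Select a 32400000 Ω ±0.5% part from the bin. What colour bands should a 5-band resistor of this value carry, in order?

orange, red, yellow, green, green

32400000 Ω = 324 × 10^5.
3 → orange
2 → red
4 → yellow
Multiplier 10^5 → green.
±0.5% tolerance → green.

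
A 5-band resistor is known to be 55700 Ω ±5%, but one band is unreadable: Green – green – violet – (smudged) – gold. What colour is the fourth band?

55700 Ω = 557 × 10^2.
The fourth band is the multiplier, 10^2, which is red.

red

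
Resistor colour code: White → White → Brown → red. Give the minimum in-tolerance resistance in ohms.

970.2 Ω

White → 9 (first significant figure)
White → 9 (second significant figure)
Brown → ×10 multiplier
Red → ±2% tolerance
99 × 10 = 990 Ω
Minimum = 990 × (1 − 2/100) = 970.2 Ω.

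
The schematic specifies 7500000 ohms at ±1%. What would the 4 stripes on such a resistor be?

violet, green, green, brown

7500000 Ω = 75 × 10^5.
7 → violet
5 → green
Multiplier 10^5 → green.
±1% tolerance → brown.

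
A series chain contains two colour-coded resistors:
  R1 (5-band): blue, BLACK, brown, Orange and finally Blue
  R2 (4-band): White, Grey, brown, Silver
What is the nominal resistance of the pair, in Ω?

601980 Ω

R1: blue, black, brown → 601; orange ×10^3 → 601000 Ω.
R2: white, grey → 98; brown ×10 → 980 Ω.
Series: 601000 + 980 = 601980 Ω.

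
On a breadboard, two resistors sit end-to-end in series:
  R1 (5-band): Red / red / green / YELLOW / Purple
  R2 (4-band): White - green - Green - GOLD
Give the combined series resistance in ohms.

R1: red, red, green → 225; yellow ×10^4 → 2250000 Ω.
R2: white, green → 95; green ×10^5 → 9500000 Ω.
Series: 2250000 + 9500000 = 11750000 Ω.

11750000 Ω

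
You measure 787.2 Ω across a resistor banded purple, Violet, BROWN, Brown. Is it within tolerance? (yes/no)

no

Violet → 7 (first significant figure)
Violet → 7 (second significant figure)
Brown → ×10 multiplier
Brown → ±1% tolerance
77 × 10 = 770 Ω
Allowed range: 762.3 Ω to 777.7 Ω.
787.2 Ω lies outside that range.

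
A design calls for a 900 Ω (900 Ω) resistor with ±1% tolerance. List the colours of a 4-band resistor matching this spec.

900 Ω = 90 × 10^1.
9 → white
0 → black
Multiplier 10^1 → brown.
±1% tolerance → brown.

white, black, brown, brown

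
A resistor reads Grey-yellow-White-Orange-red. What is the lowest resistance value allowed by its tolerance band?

Grey → 8 (first significant figure)
Yellow → 4 (second significant figure)
White → 9 (third significant figure)
Orange → ×10^3 multiplier
Red → ±2% tolerance
849 × 1000 = 849000 Ω
Lowest = 849000 × (1 − 2/100) = 832020 Ω.

832020 Ω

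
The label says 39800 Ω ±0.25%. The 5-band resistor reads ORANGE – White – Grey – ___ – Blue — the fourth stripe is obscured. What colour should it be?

red

39800 Ω = 398 × 10^2.
The fourth band is the multiplier, 10^2, which is red.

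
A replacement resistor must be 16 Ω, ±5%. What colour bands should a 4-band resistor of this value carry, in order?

16 Ω = 16 × 10^0.
1 → brown
6 → blue
Multiplier 10^0 → black.
±5% tolerance → gold.

brown, blue, black, gold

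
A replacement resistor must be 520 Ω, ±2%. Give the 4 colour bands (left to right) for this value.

green, red, brown, red

520 Ω = 52 × 10^1.
5 → green
2 → red
Multiplier 10^1 → brown.
±2% tolerance → red.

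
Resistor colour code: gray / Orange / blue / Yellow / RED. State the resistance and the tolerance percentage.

Grey → 8 (first significant figure)
Orange → 3 (second significant figure)
Blue → 6 (third significant figure)
Yellow → ×10^4 multiplier
Red → ±2% tolerance
836 × 10000 = 8360000 Ω

8360000 Ω ±2%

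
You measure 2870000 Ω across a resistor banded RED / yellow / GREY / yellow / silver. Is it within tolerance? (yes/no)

Red → 2 (first significant figure)
Yellow → 4 (second significant figure)
Grey → 8 (third significant figure)
Yellow → ×10^4 multiplier
Silver → ±10% tolerance
248 × 10000 = 2480000 Ω
Allowed range: 2232000 Ω to 2728000 Ω.
2870000 Ω lies outside that range.

no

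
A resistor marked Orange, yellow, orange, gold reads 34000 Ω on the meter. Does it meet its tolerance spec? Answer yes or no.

Orange → 3 (first significant figure)
Yellow → 4 (second significant figure)
Orange → ×10^3 multiplier
Gold → ±5% tolerance
34 × 1000 = 34000 Ω
Allowed range: 32300 Ω to 35700 Ω.
34000 Ω lies inside that range.

yes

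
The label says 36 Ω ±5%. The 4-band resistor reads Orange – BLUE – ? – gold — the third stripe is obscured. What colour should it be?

black

36 Ω = 36 × 10^0.
The third band is the multiplier, 10^0, which is black.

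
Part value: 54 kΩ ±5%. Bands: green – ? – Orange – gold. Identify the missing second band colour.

yellow

54000 Ω = 54 × 10^3.
The second band gives digit 4 of the significand, and 4 is yellow.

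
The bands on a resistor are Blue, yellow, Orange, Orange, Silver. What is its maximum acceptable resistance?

Blue → 6 (first significant figure)
Yellow → 4 (second significant figure)
Orange → 3 (third significant figure)
Orange → ×10^3 multiplier
Silver → ±10% tolerance
643 × 1000 = 643000 Ω
Maximum = 643000 × (1 + 10/100) = 707300 Ω.

707300 Ω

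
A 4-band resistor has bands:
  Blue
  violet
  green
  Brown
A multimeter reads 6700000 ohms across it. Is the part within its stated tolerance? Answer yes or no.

Blue → 6 (first significant figure)
Violet → 7 (second significant figure)
Green → ×10^5 multiplier
Brown → ±1% tolerance
67 × 100000 = 6700000 Ω
Allowed range: 6633000 Ω to 6767000 Ω.
6700000 ohms lies inside that range.

yes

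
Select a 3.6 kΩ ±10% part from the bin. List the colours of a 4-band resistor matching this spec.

orange, blue, red, silver

3600 Ω = 36 × 10^2.
3 → orange
6 → blue
Multiplier 10^2 → red.
±10% tolerance → silver.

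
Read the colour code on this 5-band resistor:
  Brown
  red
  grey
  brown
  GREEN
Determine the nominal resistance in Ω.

1280 Ω

Brown → 1 (first significant figure)
Red → 2 (second significant figure)
Grey → 8 (third significant figure)
Brown → ×10 multiplier
128 × 10 = 1280 Ω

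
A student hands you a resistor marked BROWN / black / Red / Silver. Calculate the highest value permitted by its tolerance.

1100 Ω

Brown → 1 (first significant figure)
Black → 0 (second significant figure)
Red → ×10^2 multiplier
Silver → ±10% tolerance
10 × 100 = 1000 Ω
Highest = 1000 × (1 + 10/100) = 1100 Ω.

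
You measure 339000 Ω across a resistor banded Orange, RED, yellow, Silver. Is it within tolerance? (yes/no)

Orange → 3 (first significant figure)
Red → 2 (second significant figure)
Yellow → ×10^4 multiplier
Silver → ±10% tolerance
32 × 10000 = 320000 Ω
Allowed range: 288000 Ω to 352000 Ω.
339000 Ω lies inside that range.

yes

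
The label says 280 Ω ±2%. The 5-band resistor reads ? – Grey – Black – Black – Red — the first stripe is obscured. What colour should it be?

280 Ω = 280 × 10^0.
The first band gives digit 2 of the significand, and 2 is red.

red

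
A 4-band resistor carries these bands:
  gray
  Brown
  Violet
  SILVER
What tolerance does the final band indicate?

The last band, silver, is the tolerance band.
Silver corresponds to ±10%.

±10%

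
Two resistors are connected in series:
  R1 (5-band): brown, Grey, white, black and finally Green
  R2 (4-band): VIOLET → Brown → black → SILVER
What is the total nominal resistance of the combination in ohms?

R1: brown, grey, white → 189; black ×1 → 189 Ω.
R2: violet, brown → 71; black ×1 → 71 Ω.
Series: 189 + 71 = 260 Ω.

260 Ω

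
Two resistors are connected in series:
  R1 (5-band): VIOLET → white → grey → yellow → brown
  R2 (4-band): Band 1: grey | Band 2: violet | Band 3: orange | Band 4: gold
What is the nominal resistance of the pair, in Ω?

R1: violet, white, grey → 798; yellow ×10^4 → 7980000 Ω.
R2: grey, violet → 87; orange ×10^3 → 87000 Ω.
Series: 7980000 + 87000 = 8067000 Ω.

8067000 Ω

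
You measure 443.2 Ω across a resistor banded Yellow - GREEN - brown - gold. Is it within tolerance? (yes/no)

yes

Yellow → 4 (first significant figure)
Green → 5 (second significant figure)
Brown → ×10 multiplier
Gold → ±5% tolerance
45 × 10 = 450 Ω
Allowed range: 427.5 Ω to 472.5 Ω.
443.2 Ω lies inside that range.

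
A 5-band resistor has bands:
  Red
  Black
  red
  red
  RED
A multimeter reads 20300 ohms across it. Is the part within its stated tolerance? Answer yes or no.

Red → 2 (first significant figure)
Black → 0 (second significant figure)
Red → 2 (third significant figure)
Red → ×10^2 multiplier
Red → ±2% tolerance
202 × 100 = 20200 Ω
Allowed range: 19796 Ω to 20604 Ω.
20300 ohms lies inside that range.

yes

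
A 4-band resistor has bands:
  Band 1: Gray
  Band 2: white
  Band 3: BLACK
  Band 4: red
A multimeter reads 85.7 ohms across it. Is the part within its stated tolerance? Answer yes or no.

Grey → 8 (first significant figure)
White → 9 (second significant figure)
Black → ×1 multiplier
Red → ±2% tolerance
89 × 1 = 89 Ω
Allowed range: 87.22 Ω to 90.78 Ω.
85.7 ohms lies outside that range.

no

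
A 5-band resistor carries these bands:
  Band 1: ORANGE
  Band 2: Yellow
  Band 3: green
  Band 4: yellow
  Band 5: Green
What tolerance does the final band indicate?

The last band, green, is the tolerance band.
Green corresponds to ±0.5%.

±0.5%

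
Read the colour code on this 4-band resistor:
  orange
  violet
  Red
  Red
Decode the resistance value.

Orange → 3 (first significant figure)
Violet → 7 (second significant figure)
Red → ×10^2 multiplier
37 × 100 = 3700 Ω

3700 Ω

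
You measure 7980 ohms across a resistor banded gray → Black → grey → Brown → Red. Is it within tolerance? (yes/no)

Grey → 8 (first significant figure)
Black → 0 (second significant figure)
Grey → 8 (third significant figure)
Brown → ×10 multiplier
Red → ±2% tolerance
808 × 10 = 8080 Ω
Allowed range: 7918.4 Ω to 8241.6 Ω.
7980 ohms lies inside that range.

yes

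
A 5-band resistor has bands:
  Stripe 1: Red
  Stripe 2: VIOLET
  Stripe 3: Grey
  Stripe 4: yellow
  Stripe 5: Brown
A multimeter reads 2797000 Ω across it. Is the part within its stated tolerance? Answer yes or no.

Red → 2 (first significant figure)
Violet → 7 (second significant figure)
Grey → 8 (third significant figure)
Yellow → ×10^4 multiplier
Brown → ±1% tolerance
278 × 10000 = 2780000 Ω
Allowed range: 2752200 Ω to 2807800 Ω.
2797000 Ω lies inside that range.

yes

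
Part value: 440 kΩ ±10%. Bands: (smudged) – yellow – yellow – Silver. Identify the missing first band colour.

440000 Ω = 44 × 10^4.
The first band gives digit 4 of the significand, and 4 is yellow.

yellow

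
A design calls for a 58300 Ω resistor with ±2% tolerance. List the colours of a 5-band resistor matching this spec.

green, grey, orange, red, red

58300 Ω = 583 × 10^2.
5 → green
8 → grey
3 → orange
Multiplier 10^2 → red.
±2% tolerance → red.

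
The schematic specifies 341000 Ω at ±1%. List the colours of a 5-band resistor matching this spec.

341000 Ω = 341 × 10^3.
3 → orange
4 → yellow
1 → brown
Multiplier 10^3 → orange.
±1% tolerance → brown.

orange, yellow, brown, orange, brown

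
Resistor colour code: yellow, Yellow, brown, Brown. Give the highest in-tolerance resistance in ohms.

Yellow → 4 (first significant figure)
Yellow → 4 (second significant figure)
Brown → ×10 multiplier
Brown → ±1% tolerance
44 × 10 = 440 Ω
Highest = 440 × (1 + 1/100) = 444.4 Ω.

444.4 Ω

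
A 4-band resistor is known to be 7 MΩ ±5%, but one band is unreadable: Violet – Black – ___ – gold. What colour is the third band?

7000000 Ω = 70 × 10^5.
The third band is the multiplier, 10^5, which is green.

green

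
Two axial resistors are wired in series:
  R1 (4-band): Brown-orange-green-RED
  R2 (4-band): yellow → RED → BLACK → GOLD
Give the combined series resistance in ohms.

R1: brown, orange → 13; green ×10^5 → 1300000 Ω.
R2: yellow, red → 42; black ×1 → 42 Ω.
Series: 1300000 + 42 = 1300042 Ω.

1300042 Ω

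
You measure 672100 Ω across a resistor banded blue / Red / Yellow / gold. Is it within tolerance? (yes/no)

no

Blue → 6 (first significant figure)
Red → 2 (second significant figure)
Yellow → ×10^4 multiplier
Gold → ±5% tolerance
62 × 10000 = 620000 Ω
Allowed range: 589000 Ω to 651000 Ω.
672100 Ω lies outside that range.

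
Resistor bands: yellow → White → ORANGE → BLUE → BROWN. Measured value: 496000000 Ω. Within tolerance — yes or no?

yes

Yellow → 4 (first significant figure)
White → 9 (second significant figure)
Orange → 3 (third significant figure)
Blue → ×10^6 multiplier
Brown → ±1% tolerance
493 × 1000000 = 493000000 Ω
Allowed range: 488070000 Ω to 497930000 Ω.
496000000 Ω lies inside that range.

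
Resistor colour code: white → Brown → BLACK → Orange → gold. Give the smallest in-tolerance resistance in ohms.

864500 Ω

White → 9 (first significant figure)
Brown → 1 (second significant figure)
Black → 0 (third significant figure)
Orange → ×10^3 multiplier
Gold → ±5% tolerance
910 × 1000 = 910000 Ω
Smallest = 910000 × (1 − 5/100) = 864500 Ω.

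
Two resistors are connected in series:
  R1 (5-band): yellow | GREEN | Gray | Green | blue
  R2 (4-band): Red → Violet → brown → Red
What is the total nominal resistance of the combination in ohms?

45800270 Ω

R1: yellow, green, grey → 458; green ×10^5 → 45800000 Ω.
R2: red, violet → 27; brown ×10 → 270 Ω.
Series: 45800000 + 270 = 45800270 Ω.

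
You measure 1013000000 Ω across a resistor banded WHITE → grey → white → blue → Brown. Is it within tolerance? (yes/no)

no

White → 9 (first significant figure)
Grey → 8 (second significant figure)
White → 9 (third significant figure)
Blue → ×10^6 multiplier
Brown → ±1% tolerance
989 × 1000000 = 989000000 Ω
Allowed range: 979110000 Ω to 998890000 Ω.
1013000000 Ω lies outside that range.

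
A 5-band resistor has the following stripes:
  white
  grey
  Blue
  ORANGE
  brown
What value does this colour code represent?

White → 9 (first significant figure)
Grey → 8 (second significant figure)
Blue → 6 (third significant figure)
Orange → ×10^3 multiplier
986 × 1000 = 986000 Ω

986000 Ω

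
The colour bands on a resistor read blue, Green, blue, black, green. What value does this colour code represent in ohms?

Blue → 6 (first significant figure)
Green → 5 (second significant figure)
Blue → 6 (third significant figure)
Black → ×1 multiplier
656 × 1 = 656 Ω

656 Ω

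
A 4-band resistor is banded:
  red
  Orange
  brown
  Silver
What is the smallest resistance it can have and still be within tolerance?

207 Ω

Red → 2 (first significant figure)
Orange → 3 (second significant figure)
Brown → ×10 multiplier
Silver → ±10% tolerance
23 × 10 = 230 Ω
Smallest = 230 × (1 − 10/100) = 207 Ω.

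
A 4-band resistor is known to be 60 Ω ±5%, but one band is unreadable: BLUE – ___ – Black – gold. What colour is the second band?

black

60 Ω = 60 × 10^0.
The second band gives digit 0 of the significand, and 0 is black.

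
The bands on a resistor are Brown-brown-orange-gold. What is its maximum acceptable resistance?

Brown → 1 (first significant figure)
Brown → 1 (second significant figure)
Orange → ×10^3 multiplier
Gold → ±5% tolerance
11 × 1000 = 11000 Ω
Maximum = 11000 × (1 + 5/100) = 11550 Ω.

11550 Ω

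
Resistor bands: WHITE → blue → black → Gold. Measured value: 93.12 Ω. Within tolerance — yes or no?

yes

White → 9 (first significant figure)
Blue → 6 (second significant figure)
Black → ×1 multiplier
Gold → ±5% tolerance
96 × 1 = 96 Ω
Allowed range: 91.2 Ω to 100.8 Ω.
93.12 Ω lies inside that range.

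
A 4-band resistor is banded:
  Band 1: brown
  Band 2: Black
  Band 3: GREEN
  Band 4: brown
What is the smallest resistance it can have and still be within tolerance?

990000 Ω

Brown → 1 (first significant figure)
Black → 0 (second significant figure)
Green → ×10^5 multiplier
Brown → ±1% tolerance
10 × 100000 = 1000000 Ω
Smallest = 1000000 × (1 − 1/100) = 990000 Ω.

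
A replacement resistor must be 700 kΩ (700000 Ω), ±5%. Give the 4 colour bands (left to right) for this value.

700000 Ω = 70 × 10^4.
7 → violet
0 → black
Multiplier 10^4 → yellow.
±5% tolerance → gold.

violet, black, yellow, gold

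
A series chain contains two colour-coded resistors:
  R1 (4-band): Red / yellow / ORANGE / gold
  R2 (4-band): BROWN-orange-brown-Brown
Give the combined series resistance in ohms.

R1: red, yellow → 24; orange ×10^3 → 24000 Ω.
R2: brown, orange → 13; brown ×10 → 130 Ω.
Series: 24000 + 130 = 24130 Ω.

24130 Ω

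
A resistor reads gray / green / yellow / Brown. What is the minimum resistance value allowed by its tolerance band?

841500 Ω

Grey → 8 (first significant figure)
Green → 5 (second significant figure)
Yellow → ×10^4 multiplier
Brown → ±1% tolerance
85 × 10000 = 850000 Ω
Minimum = 850000 × (1 − 1/100) = 841500 Ω.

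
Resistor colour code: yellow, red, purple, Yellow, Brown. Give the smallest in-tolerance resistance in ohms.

Yellow → 4 (first significant figure)
Red → 2 (second significant figure)
Violet → 7 (third significant figure)
Yellow → ×10^4 multiplier
Brown → ±1% tolerance
427 × 10000 = 4270000 Ω
Smallest = 4270000 × (1 − 1/100) = 4227300 Ω.

4227300 Ω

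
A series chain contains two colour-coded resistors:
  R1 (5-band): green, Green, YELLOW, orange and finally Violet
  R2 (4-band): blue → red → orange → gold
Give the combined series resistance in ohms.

R1: green, green, yellow → 554; orange ×10^3 → 554000 Ω.
R2: blue, red → 62; orange ×10^3 → 62000 Ω.
Series: 554000 + 62000 = 616000 Ω.

616000 Ω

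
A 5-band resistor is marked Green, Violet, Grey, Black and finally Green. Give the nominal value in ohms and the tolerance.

578 Ω ±0.5%

Green → 5 (first significant figure)
Violet → 7 (second significant figure)
Grey → 8 (third significant figure)
Black → ×1 multiplier
Green → ±0.5% tolerance
578 × 1 = 578 Ω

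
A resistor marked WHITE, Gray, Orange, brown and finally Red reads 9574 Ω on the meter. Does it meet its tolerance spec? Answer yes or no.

White → 9 (first significant figure)
Grey → 8 (second significant figure)
Orange → 3 (third significant figure)
Brown → ×10 multiplier
Red → ±2% tolerance
983 × 10 = 9830 Ω
Allowed range: 9633.4 Ω to 10026.6 Ω.
9574 Ω lies outside that range.

no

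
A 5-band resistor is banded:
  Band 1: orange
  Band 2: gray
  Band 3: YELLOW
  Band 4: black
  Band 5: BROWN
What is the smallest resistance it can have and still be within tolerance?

Orange → 3 (first significant figure)
Grey → 8 (second significant figure)
Yellow → 4 (third significant figure)
Black → ×1 multiplier
Brown → ±1% tolerance
384 × 1 = 384 Ω
Smallest = 384 × (1 − 1/100) = 380.16 Ω.

380.16 Ω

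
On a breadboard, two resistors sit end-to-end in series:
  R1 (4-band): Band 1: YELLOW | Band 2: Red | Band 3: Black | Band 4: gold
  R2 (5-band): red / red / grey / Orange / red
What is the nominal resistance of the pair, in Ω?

228042 Ω

R1: yellow, red → 42; black ×1 → 42 Ω.
R2: red, red, grey → 228; orange ×10^3 → 228000 Ω.
Series: 42 + 228000 = 228042 Ω.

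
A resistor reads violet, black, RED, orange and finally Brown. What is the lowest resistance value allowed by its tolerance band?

694980 Ω

Violet → 7 (first significant figure)
Black → 0 (second significant figure)
Red → 2 (third significant figure)
Orange → ×10^3 multiplier
Brown → ±1% tolerance
702 × 1000 = 702000 Ω
Lowest = 702000 × (1 − 1/100) = 694980 Ω.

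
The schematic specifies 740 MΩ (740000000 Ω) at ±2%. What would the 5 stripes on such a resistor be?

violet, yellow, black, blue, red

740000000 Ω = 740 × 10^6.
7 → violet
4 → yellow
0 → black
Multiplier 10^6 → blue.
±2% tolerance → red.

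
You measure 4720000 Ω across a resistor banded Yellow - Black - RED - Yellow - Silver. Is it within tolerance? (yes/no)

Yellow → 4 (first significant figure)
Black → 0 (second significant figure)
Red → 2 (third significant figure)
Yellow → ×10^4 multiplier
Silver → ±10% tolerance
402 × 10000 = 4020000 Ω
Allowed range: 3618000 Ω to 4422000 Ω.
4720000 Ω lies outside that range.

no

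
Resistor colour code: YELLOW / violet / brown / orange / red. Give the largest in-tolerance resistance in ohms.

Yellow → 4 (first significant figure)
Violet → 7 (second significant figure)
Brown → 1 (third significant figure)
Orange → ×10^3 multiplier
Red → ±2% tolerance
471 × 1000 = 471000 Ω
Largest = 471000 × (1 + 2/100) = 480420 Ω.

480420 Ω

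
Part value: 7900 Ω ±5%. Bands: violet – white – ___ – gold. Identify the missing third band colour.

red

7900 Ω = 79 × 10^2.
The third band is the multiplier, 10^2, which is red.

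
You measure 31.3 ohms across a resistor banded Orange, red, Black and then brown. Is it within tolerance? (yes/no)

no

Orange → 3 (first significant figure)
Red → 2 (second significant figure)
Black → ×1 multiplier
Brown → ±1% tolerance
32 × 1 = 32 Ω
Allowed range: 31.68 Ω to 32.32 Ω.
31.3 ohms lies outside that range.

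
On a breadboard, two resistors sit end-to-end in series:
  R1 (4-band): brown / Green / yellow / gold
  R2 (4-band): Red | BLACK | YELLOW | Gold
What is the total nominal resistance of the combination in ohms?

350000 Ω

R1: brown, green → 15; yellow ×10^4 → 150000 Ω.
R2: red, black → 20; yellow ×10^4 → 200000 Ω.
Series: 150000 + 200000 = 350000 Ω.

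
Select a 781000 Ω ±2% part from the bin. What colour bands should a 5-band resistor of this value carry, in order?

781000 Ω = 781 × 10^3.
7 → violet
8 → grey
1 → brown
Multiplier 10^3 → orange.
±2% tolerance → red.

violet, grey, brown, orange, red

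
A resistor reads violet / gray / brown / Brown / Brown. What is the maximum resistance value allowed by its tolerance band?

Violet → 7 (first significant figure)
Grey → 8 (second significant figure)
Brown → 1 (third significant figure)
Brown → ×10 multiplier
Brown → ±1% tolerance
781 × 10 = 7810 Ω
Maximum = 7810 × (1 + 1/100) = 7888.1 Ω.

7888.1 Ω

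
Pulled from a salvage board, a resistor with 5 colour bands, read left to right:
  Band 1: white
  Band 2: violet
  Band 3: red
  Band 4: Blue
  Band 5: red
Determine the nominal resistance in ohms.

972000000 Ω

White → 9 (first significant figure)
Violet → 7 (second significant figure)
Red → 2 (third significant figure)
Blue → ×10^6 multiplier
972 × 1000000 = 972000000 Ω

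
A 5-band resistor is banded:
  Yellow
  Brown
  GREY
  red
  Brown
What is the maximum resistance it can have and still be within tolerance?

Yellow → 4 (first significant figure)
Brown → 1 (second significant figure)
Grey → 8 (third significant figure)
Red → ×10^2 multiplier
Brown → ±1% tolerance
418 × 100 = 41800 Ω
Maximum = 41800 × (1 + 1/100) = 42218 Ω.

42218 Ω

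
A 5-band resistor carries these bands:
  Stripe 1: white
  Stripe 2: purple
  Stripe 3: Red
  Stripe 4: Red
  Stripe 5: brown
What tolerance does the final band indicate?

±1%

The last band, brown, is the tolerance band.
Brown corresponds to ±1%.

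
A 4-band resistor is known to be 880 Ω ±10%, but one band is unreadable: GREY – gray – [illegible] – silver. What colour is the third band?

880 Ω = 88 × 10^1.
The third band is the multiplier, 10^1, which is brown.

brown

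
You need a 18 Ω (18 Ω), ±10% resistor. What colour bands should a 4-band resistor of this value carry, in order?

18 Ω = 18 × 10^0.
1 → brown
8 → grey
Multiplier 10^0 → black.
±10% tolerance → silver.

brown, grey, black, silver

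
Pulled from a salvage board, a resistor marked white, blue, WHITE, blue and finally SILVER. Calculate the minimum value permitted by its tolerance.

872100000 Ω

White → 9 (first significant figure)
Blue → 6 (second significant figure)
White → 9 (third significant figure)
Blue → ×10^6 multiplier
Silver → ±10% tolerance
969 × 1000000 = 969000000 Ω
Minimum = 969000000 × (1 − 10/100) = 872100000 Ω.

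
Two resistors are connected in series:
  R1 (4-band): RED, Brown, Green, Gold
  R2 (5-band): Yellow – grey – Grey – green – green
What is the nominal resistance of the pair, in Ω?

50900000 Ω

R1: red, brown → 21; green ×10^5 → 2100000 Ω.
R2: yellow, grey, grey → 488; green ×10^5 → 48800000 Ω.
Series: 2100000 + 48800000 = 50900000 Ω.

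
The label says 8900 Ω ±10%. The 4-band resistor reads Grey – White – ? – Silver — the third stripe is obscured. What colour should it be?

red

8900 Ω = 89 × 10^2.
The third band is the multiplier, 10^2, which is red.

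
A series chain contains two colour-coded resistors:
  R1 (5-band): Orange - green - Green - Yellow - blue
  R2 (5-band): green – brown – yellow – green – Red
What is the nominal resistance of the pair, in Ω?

R1: orange, green, green → 355; yellow ×10^4 → 3550000 Ω.
R2: green, brown, yellow → 514; green ×10^5 → 51400000 Ω.
Series: 3550000 + 51400000 = 54950000 Ω.

54950000 Ω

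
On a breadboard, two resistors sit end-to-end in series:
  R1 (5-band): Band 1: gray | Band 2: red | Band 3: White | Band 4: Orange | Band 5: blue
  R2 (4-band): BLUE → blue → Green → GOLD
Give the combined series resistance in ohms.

R1: grey, red, white → 829; orange ×10^3 → 829000 Ω.
R2: blue, blue → 66; green ×10^5 → 6600000 Ω.
Series: 829000 + 6600000 = 7429000 Ω.

7429000 Ω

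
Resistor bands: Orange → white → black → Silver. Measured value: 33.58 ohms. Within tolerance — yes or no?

no

Orange → 3 (first significant figure)
White → 9 (second significant figure)
Black → ×1 multiplier
Silver → ±10% tolerance
39 × 1 = 39 Ω
Allowed range: 35.1 Ω to 42.9 Ω.
33.58 ohms lies outside that range.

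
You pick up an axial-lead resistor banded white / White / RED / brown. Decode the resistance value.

White → 9 (first significant figure)
White → 9 (second significant figure)
Red → ×10^2 multiplier
99 × 100 = 9900 Ω

9900 Ω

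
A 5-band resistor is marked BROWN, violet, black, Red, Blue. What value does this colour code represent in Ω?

17000 Ω

Brown → 1 (first significant figure)
Violet → 7 (second significant figure)
Black → 0 (third significant figure)
Red → ×10^2 multiplier
170 × 100 = 17000 Ω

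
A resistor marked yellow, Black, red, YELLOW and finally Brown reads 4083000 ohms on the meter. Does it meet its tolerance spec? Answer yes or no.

Yellow → 4 (first significant figure)
Black → 0 (second significant figure)
Red → 2 (third significant figure)
Yellow → ×10^4 multiplier
Brown → ±1% tolerance
402 × 10000 = 4020000 Ω
Allowed range: 3979800 Ω to 4060200 Ω.
4083000 ohms lies outside that range.

no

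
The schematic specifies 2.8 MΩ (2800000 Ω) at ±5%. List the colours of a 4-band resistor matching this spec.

red, grey, green, gold

2800000 Ω = 28 × 10^5.
2 → red
8 → grey
Multiplier 10^5 → green.
±5% tolerance → gold.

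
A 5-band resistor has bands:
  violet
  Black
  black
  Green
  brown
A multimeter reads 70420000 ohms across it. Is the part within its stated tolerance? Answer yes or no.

Violet → 7 (first significant figure)
Black → 0 (second significant figure)
Black → 0 (third significant figure)
Green → ×10^5 multiplier
Brown → ±1% tolerance
700 × 100000 = 70000000 Ω
Allowed range: 69300000 Ω to 70700000 Ω.
70420000 ohms lies inside that range.

yes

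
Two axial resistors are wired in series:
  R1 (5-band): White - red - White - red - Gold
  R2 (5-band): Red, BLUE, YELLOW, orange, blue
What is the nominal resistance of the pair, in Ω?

R1: white, red, white → 929; red ×10^2 → 92900 Ω.
R2: red, blue, yellow → 264; orange ×10^3 → 264000 Ω.
Series: 92900 + 264000 = 356900 Ω.

356900 Ω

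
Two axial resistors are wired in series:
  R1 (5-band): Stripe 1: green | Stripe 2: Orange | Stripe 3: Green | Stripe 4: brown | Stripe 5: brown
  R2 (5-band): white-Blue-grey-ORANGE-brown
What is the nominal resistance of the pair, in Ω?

973350 Ω

R1: green, orange, green → 535; brown ×10 → 5350 Ω.
R2: white, blue, grey → 968; orange ×10^3 → 968000 Ω.
Series: 5350 + 968000 = 973350 Ω.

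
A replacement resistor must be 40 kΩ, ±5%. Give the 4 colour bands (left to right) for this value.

40000 Ω = 40 × 10^3.
4 → yellow
0 → black
Multiplier 10^3 → orange.
±5% tolerance → gold.

yellow, black, orange, gold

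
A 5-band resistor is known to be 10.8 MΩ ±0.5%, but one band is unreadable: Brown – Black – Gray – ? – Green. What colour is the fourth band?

green

10800000 Ω = 108 × 10^5.
The fourth band is the multiplier, 10^5, which is green.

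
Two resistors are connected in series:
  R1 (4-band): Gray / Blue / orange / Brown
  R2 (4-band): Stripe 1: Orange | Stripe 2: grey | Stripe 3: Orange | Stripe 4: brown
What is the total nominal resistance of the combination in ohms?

R1: grey, blue → 86; orange ×10^3 → 86000 Ω.
R2: orange, grey → 38; orange ×10^3 → 38000 Ω.
Series: 86000 + 38000 = 124000 Ω.

124000 Ω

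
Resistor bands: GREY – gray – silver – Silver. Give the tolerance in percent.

±10%

The last band, silver, is the tolerance band.
Silver corresponds to ±10%.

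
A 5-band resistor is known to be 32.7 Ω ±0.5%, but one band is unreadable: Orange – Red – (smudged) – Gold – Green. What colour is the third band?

violet

32.7 Ω = 327 × 10^-1.
The third band gives digit 7 of the significand, and 7 is violet.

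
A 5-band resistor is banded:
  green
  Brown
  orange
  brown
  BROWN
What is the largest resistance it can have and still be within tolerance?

Green → 5 (first significant figure)
Brown → 1 (second significant figure)
Orange → 3 (third significant figure)
Brown → ×10 multiplier
Brown → ±1% tolerance
513 × 10 = 5130 Ω
Largest = 5130 × (1 + 1/100) = 5181.3 Ω.

5181.3 Ω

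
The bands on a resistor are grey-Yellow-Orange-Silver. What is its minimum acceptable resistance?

75600 Ω

Grey → 8 (first significant figure)
Yellow → 4 (second significant figure)
Orange → ×10^3 multiplier
Silver → ±10% tolerance
84 × 1000 = 84000 Ω
Minimum = 84000 × (1 − 10/100) = 75600 Ω.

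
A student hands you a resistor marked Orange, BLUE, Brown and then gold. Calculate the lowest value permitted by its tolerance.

Orange → 3 (first significant figure)
Blue → 6 (second significant figure)
Brown → ×10 multiplier
Gold → ±5% tolerance
36 × 10 = 360 Ω
Lowest = 360 × (1 − 5/100) = 342 Ω.

342 Ω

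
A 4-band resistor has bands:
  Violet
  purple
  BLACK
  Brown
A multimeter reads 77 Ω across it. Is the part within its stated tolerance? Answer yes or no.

Violet → 7 (first significant figure)
Violet → 7 (second significant figure)
Black → ×1 multiplier
Brown → ±1% tolerance
77 × 1 = 77 Ω
Allowed range: 76.23 Ω to 77.77 Ω.
77 Ω lies inside that range.

yes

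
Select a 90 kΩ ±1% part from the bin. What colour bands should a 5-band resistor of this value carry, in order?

white, black, black, red, brown

90000 Ω = 900 × 10^2.
9 → white
0 → black
0 → black
Multiplier 10^2 → red.
±1% tolerance → brown.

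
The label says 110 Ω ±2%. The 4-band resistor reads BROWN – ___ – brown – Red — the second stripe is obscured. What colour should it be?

brown

110 Ω = 11 × 10^1.
The second band gives digit 1 of the significand, and 1 is brown.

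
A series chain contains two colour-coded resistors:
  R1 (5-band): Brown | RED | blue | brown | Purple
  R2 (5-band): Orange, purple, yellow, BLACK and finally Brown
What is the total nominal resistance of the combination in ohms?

1634 Ω

R1: brown, red, blue → 126; brown ×10 → 1260 Ω.
R2: orange, violet, yellow → 374; black ×1 → 374 Ω.
Series: 1260 + 374 = 1634 Ω.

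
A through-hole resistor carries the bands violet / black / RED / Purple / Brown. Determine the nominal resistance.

Violet → 7 (first significant figure)
Black → 0 (second significant figure)
Red → 2 (third significant figure)
Violet → ×10^7 multiplier
702 × 10000000 = 7020000000 Ω

7020000000 Ω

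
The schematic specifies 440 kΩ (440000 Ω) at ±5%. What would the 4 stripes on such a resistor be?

440000 Ω = 44 × 10^4.
4 → yellow
4 → yellow
Multiplier 10^4 → yellow.
±5% tolerance → gold.

yellow, yellow, yellow, gold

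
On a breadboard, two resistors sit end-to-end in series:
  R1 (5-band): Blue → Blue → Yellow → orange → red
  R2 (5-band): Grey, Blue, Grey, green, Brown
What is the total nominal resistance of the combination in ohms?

87464000 Ω

R1: blue, blue, yellow → 664; orange ×10^3 → 664000 Ω.
R2: grey, blue, grey → 868; green ×10^5 → 86800000 Ω.
Series: 664000 + 86800000 = 87464000 Ω.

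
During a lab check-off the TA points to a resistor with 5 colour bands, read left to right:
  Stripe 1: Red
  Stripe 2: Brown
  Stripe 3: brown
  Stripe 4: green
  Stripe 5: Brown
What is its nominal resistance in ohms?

21100000 Ω

Red → 2 (first significant figure)
Brown → 1 (second significant figure)
Brown → 1 (third significant figure)
Green → ×10^5 multiplier
211 × 100000 = 21100000 Ω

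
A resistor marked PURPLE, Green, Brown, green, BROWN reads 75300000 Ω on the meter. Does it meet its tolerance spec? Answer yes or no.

yes

Violet → 7 (first significant figure)
Green → 5 (second significant figure)
Brown → 1 (third significant figure)
Green → ×10^5 multiplier
Brown → ±1% tolerance
751 × 100000 = 75100000 Ω
Allowed range: 74349000 Ω to 75851000 Ω.
75300000 Ω lies inside that range.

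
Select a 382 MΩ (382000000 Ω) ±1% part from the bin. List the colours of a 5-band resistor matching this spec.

382000000 Ω = 382 × 10^6.
3 → orange
8 → grey
2 → red
Multiplier 10^6 → blue.
±1% tolerance → brown.

orange, grey, red, blue, brown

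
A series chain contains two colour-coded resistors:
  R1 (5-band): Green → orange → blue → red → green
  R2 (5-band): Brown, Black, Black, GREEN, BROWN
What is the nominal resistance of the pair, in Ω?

10053600 Ω

R1: green, orange, blue → 536; red ×10^2 → 53600 Ω.
R2: brown, black, black → 100; green ×10^5 → 10000000 Ω.
Series: 53600 + 10000000 = 10053600 Ω.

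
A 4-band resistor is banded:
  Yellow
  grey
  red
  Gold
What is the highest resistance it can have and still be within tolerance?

5040 Ω

Yellow → 4 (first significant figure)
Grey → 8 (second significant figure)
Red → ×10^2 multiplier
Gold → ±5% tolerance
48 × 100 = 4800 Ω
Highest = 4800 × (1 + 5/100) = 5040 Ω.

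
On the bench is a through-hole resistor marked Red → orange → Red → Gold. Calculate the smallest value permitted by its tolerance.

2185 Ω

Red → 2 (first significant figure)
Orange → 3 (second significant figure)
Red → ×10^2 multiplier
Gold → ±5% tolerance
23 × 100 = 2300 Ω
Smallest = 2300 × (1 − 5/100) = 2185 Ω.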